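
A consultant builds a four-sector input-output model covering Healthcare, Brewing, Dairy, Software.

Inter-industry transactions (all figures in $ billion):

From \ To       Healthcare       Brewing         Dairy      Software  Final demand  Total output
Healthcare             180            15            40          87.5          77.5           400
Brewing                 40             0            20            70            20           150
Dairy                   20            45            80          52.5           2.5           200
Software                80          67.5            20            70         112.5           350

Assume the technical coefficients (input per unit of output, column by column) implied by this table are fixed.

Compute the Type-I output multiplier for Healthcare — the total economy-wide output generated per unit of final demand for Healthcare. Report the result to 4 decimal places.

Technical coefficients a_ij = z_ij / X_j:
  a_HH = 180/400 = 0.45, a_BH = 40/400 = 0.10, a_DH = 20/400 = 0.05, a_SH = 80/400 = 0.20
  a_HB = 15/150 = 0.10, a_BB = 0/150 = 0.00, a_DB = 45/150 = 0.30, a_SB = 67.5/150 = 0.45
  a_HD = 40/200 = 0.20, a_BD = 20/200 = 0.10, a_DD = 80/200 = 0.40, a_SD = 20/200 = 0.10
  a_HS = 87.5/350 = 0.25, a_BS = 70/350 = 0.20, a_DS = 52.5/350 = 0.15, a_SS = 70/350 = 0.20
I − A =
  [   0.55    -0.10    -0.20    -0.25]
  [  -0.10     1.00    -0.10    -0.20]
  [  -0.05    -0.30     0.60    -0.15]
  [  -0.20    -0.45    -0.10     0.80]
Compute the cofactors C_ij = (−1)^(i+j)·(3×3 minor ij) of I−A; the adjugate is their transpose:
adj(I−A) = Cᵀ =
  [ 0.37425   0.18300   0.18825   0.19800]
  [ 0.07850   0.21050   0.07650   0.09150]
  [ 0.10825   0.16675   0.31725   0.13500]
  [ 0.15125   0.18500   0.12975   0.29100]
det(I−A) = Σ_j (I−A)_1j·C_1j = (0.55)(0.37425) + (-0.10)(0.07850) + (-0.20)(0.10825) + (-0.25)(0.15125) = 0.138525
(I − A)⁻¹ = adj(I−A) / det(I−A) ≈
  [   2.70168     1.32106     1.35896     1.42934]
  [   0.56668     1.51958     0.55225     0.66053]
  [   0.78145     1.20375     2.29020     0.97455]
  [   1.09186     1.33550     0.93665     2.10070]
The output multiplier for sector j is the column-j sum of the Leontief inverse (I − A)⁻¹ = adj(I−A) / det(I−A).
Column H of adj(I−A): (0.37425, 0.07850, 0.10825, 0.15125); det(I−A) = 0.138525.
m_H = (0.37425 + 0.07850 + 0.10825 + 0.15125) / 0.138525 = 0.71225 / 0.138525 ≈ 5.1417.

m_H = 5.1417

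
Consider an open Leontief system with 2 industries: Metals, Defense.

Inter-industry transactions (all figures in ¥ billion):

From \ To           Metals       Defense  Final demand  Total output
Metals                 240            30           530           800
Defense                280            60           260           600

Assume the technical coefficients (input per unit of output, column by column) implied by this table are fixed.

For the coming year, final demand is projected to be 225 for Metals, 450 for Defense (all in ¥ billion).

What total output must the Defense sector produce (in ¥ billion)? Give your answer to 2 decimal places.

Technical coefficients a_ij = z_ij / X_j:
  a_MM = 240/800 = 0.30, a_DM = 280/800 = 0.35
  a_MD = 30/600 = 0.05, a_DD = 60/600 = 0.10
I − A =
  [   0.70    -0.05]
  [  -0.35     0.90]
det(I−A) = (0.70)(0.90) − (-0.05)(-0.35) = 0.6125
adj(I−A) = [[0.90, 0.05], [0.35, 0.70]]
(I − A)⁻¹ = adj(I−A) / det(I−A) ≈
  [   1.4694     0.0816]
  [   0.5714     1.1429]
x = (I − A)⁻¹ d = adj(I−A)·d / det(I−A), with det(I−A) = 0.6125:
  x_M = (0.90·225 + 0.05·450) / 0.6125 = 225.00 / 0.6125 ≈ 367.35
  x_D = (0.35·225 + 0.70·450) / 0.6125 = 393.75 / 0.6125 ≈ 642.86

x_D = 642.86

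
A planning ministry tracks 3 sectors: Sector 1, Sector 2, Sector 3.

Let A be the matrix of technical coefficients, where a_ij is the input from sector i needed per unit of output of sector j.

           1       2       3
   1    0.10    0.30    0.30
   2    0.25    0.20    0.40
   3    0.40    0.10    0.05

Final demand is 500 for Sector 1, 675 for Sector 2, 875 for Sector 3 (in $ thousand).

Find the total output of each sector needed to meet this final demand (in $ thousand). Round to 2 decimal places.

x_1 = 2087.30, x_2 = 2529.10, x_3 = 2066.14

I − A =
  [   0.90    -0.30    -0.30]
  [  -0.25     0.80    -0.40]
  [  -0.40    -0.10     0.95]
Cofactors of I−A, C_ij = (−1)^(i+j)·(minor ij) (rows/columns in the sector order above):
  C_11 = (0.80)(0.95) − (-0.40)(-0.10) = 0.7200
  C_12 = −[(-0.25)(0.95) − (-0.40)(-0.40)] = 0.3975
  C_13 = (-0.25)(-0.10) − (0.80)(-0.40) = 0.3450
  C_21 = −[(-0.30)(0.95) − (-0.30)(-0.10)] = 0.3150
  C_22 = (0.90)(0.95) − (-0.30)(-0.40) = 0.7350
  C_23 = −[(0.90)(-0.10) − (-0.30)(-0.40)] = 0.2100
  C_31 = (-0.30)(-0.40) − (-0.30)(0.80) = 0.3600
  C_32 = −[(0.90)(-0.40) − (-0.30)(-0.25)] = 0.4350
  C_33 = (0.90)(0.80) − (-0.30)(-0.25) = 0.6450
det(I−A) = Σ_j (I−A)_1j·C_1j = (0.90)(0.7200) + (-0.30)(0.3975) + (-0.30)(0.3450) = 0.42525
adj(I−A) = Cᵀ =
  [ 0.7200   0.3150   0.3600]
  [ 0.3975   0.7350   0.4350]
  [ 0.3450   0.2100   0.6450]
(I − A)⁻¹ = adj(I−A) / det(I−A) ≈
  [   1.6931     0.7407     0.8466]
  [   0.9347     1.7284     1.0229]
  [   0.8113     0.4938     1.5168]
x = (I − A)⁻¹ d = adj(I−A)·d / det(I−A), with det(I−A) = 0.42525:
  x_1 = (0.7200·500 + 0.3150·675 + 0.3600·875) / 0.42525 = 887.625 / 0.42525 ≈ 2087.30
  x_2 = (0.3975·500 + 0.7350·675 + 0.4350·875) / 0.42525 = 1075.50 / 0.42525 ≈ 2529.10
  x_3 = (0.3450·500 + 0.2100·675 + 0.6450·875) / 0.42525 = 878.625 / 0.42525 ≈ 2066.14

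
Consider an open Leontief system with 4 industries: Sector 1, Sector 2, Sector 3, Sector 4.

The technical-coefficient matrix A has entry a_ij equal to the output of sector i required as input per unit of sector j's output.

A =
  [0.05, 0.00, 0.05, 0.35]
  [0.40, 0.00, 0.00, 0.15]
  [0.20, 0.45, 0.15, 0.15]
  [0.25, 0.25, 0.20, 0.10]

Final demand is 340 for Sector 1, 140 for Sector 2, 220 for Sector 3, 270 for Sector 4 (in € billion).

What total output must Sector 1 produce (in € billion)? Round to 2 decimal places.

x_1 = 715.04

I − A =
  [   0.95     0.00    -0.05    -0.35]
  [  -0.40     1.00     0.00    -0.15]
  [  -0.20    -0.45     0.85    -0.15]
  [  -0.25    -0.25    -0.20     0.90]
Compute the cofactors C_ij = (−1)^(i+j)·(3×3 minor ij) of I−A; the adjugate is their transpose:
adj(I−A) = Cᵀ =
  [ 0.689625   0.128000   0.113125   0.308375]
  [ 0.331875   0.599000   0.076375   0.241625]
  [ 0.403875   0.398500   0.696875   0.339625]
  [ 0.373500   0.290500   0.207500   0.788500]
det(I−A) = Σ_j (I−A)_1j·C_1j = (0.95)(0.689625) + (0.00)(0.331875) + (-0.05)(0.403875) + (-0.35)(0.373500) = 0.504225
(I − A)⁻¹ = adj(I−A) / det(I−A) ≈
  [   1.3677     0.2539     0.2244     0.6116]
  [   0.6582     1.1880     0.1515     0.4792]
  [   0.8010     0.7903     1.3821     0.6736]
  [   0.7407     0.5761     0.4115     1.5638]
x = (I − A)⁻¹ d = adj(I−A)·d / det(I−A), with det(I−A) = 0.504225:
  x_1 = (0.689625·340 + 0.128000·140 + 0.113125·220 + 0.308375·270) / 0.504225 = 360.54125 / 0.504225 ≈ 715.04
  x_2 = (0.331875·340 + 0.599000·140 + 0.076375·220 + 0.241625·270) / 0.504225 = 278.73875 / 0.504225 ≈ 552.81
  x_3 = (0.403875·340 + 0.398500·140 + 0.696875·220 + 0.339625·270) / 0.504225 = 438.11875 / 0.504225 ≈ 868.90
  x_4 = (0.373500·340 + 0.290500·140 + 0.207500·220 + 0.788500·270) / 0.504225 = 426.205 / 0.504225 ≈ 845.27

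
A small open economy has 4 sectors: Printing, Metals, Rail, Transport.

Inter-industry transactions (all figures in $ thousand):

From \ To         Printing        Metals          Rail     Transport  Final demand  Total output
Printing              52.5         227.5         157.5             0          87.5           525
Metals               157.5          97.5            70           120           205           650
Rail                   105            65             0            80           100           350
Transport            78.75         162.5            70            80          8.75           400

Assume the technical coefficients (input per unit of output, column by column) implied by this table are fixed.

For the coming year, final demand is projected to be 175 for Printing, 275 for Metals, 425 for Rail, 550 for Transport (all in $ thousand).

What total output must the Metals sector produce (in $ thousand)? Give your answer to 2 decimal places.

x_M = 1842.85

Technical coefficients a_ij = z_ij / X_j:
  a_PP = 52.5/525 = 0.10, a_MP = 157.5/525 = 0.30, a_RP = 105/525 = 0.20, a_TP = 78.75/525 = 0.15
  a_PM = 227.5/650 = 0.35, a_MM = 97.5/650 = 0.15, a_RM = 65/650 = 0.10, a_TM = 162.5/650 = 0.25
  a_PR = 157.5/350 = 0.45, a_MR = 70/350 = 0.20, a_RR = 0/350 = 0.00, a_TR = 70/350 = 0.20
  a_PT = 0/400 = 0.00, a_MT = 120/400 = 0.30, a_RT = 80/400 = 0.20, a_TT = 80/400 = 0.20
I − A =
  [   0.90    -0.35    -0.45     0.00]
  [  -0.30     0.85    -0.20    -0.30]
  [  -0.20    -0.10     1.00    -0.20]
  [  -0.15    -0.25    -0.20     0.80]
Compute the cofactors C_ij = (−1)^(i+j)·(3×3 minor ij) of I−A; the adjugate is their transpose:
adj(I−A) = Cᵀ =
  [ 0.539000   0.324500   0.349250   0.209000]
  [ 0.323000   0.598500   0.326250   0.306000]
  [ 0.190000   0.183500   0.444750   0.180000]
  [ 0.249500   0.293750   0.278625   0.538000]
det(I−A) = Σ_j (I−A)_1j·C_1j = (0.90)(0.539000) + (-0.35)(0.323000) + (-0.45)(0.190000) + (0.00)(0.249500) = 0.28655
(I − A)⁻¹ = adj(I−A) / det(I−A) ≈
  [   1.8810     1.1324     1.2188     0.7294]
  [   1.1272     2.0886     1.1385     1.0679]
  [   0.6631     0.6404     1.5521     0.6282]
  [   0.8707     1.0251     0.9723     1.8775]
x = (I − A)⁻¹ d = adj(I−A)·d / det(I−A), with det(I−A) = 0.28655:
  x_P = (0.539000·175 + 0.324500·275 + 0.349250·425 + 0.209000·550) / 0.28655 = 446.94375 / 0.28655 ≈ 1559.74
  x_M = (0.323000·175 + 0.598500·275 + 0.326250·425 + 0.306000·550) / 0.28655 = 528.06875 / 0.28655 ≈ 1842.85
  x_R = (0.190000·175 + 0.183500·275 + 0.444750·425 + 0.180000·550) / 0.28655 = 371.73125 / 0.28655 ≈ 1297.26
  x_T = (0.249500·175 + 0.293750·275 + 0.278625·425 + 0.538000·550) / 0.28655 = 538.759375 / 0.28655 ≈ 1880.16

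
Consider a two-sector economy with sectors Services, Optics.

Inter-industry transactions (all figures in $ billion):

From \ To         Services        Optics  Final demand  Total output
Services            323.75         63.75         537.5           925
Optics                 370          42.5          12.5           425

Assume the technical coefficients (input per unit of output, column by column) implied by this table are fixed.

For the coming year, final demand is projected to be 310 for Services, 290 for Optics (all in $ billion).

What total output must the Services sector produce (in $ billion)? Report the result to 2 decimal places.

x_1 = 614.29

Technical coefficients a_ij = z_ij / X_j:
  a_11 = 323.75/925 = 0.35, a_21 = 370/925 = 0.40
  a_12 = 63.75/425 = 0.15, a_22 = 42.5/425 = 0.10
I − A =
  [   0.65    -0.15]
  [  -0.40     0.90]
det(I−A) = (0.65)(0.90) − (-0.15)(-0.40) = 0.5250
adj(I−A) = [[0.90, 0.15], [0.40, 0.65]]
(I − A)⁻¹ = adj(I−A) / det(I−A) ≈
  [   1.7143     0.2857]
  [   0.7619     1.2381]
x = (I − A)⁻¹ d = adj(I−A)·d / det(I−A), with det(I−A) = 0.5250:
  x_1 = (0.90·310 + 0.15·290) / 0.5250 = 322.50 / 0.5250 ≈ 614.29
  x_2 = (0.40·310 + 0.65·290) / 0.5250 = 312.50 / 0.5250 ≈ 595.24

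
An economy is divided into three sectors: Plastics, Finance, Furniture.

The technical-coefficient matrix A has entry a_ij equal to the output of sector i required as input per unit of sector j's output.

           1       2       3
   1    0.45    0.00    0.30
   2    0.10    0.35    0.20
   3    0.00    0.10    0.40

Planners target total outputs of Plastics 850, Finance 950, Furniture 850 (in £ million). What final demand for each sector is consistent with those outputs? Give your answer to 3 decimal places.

d_1 = 212.500, d_2 = 362.500, d_3 = 415.000

I − A =
  [   0.55     0.00    -0.30]
  [  -0.10     0.65    -0.20]
  [   0.00    -0.10     0.60]
d = (I − A) x:
  d_1 = (+0.55)·850 + (+0.00)·950 + (-0.30)·850 = 212.500
  d_2 = (-0.10)·850 + (+0.65)·950 + (-0.20)·850 = 362.500
  d_3 = (+0.00)·850 + (-0.10)·950 + (+0.60)·850 = 415.000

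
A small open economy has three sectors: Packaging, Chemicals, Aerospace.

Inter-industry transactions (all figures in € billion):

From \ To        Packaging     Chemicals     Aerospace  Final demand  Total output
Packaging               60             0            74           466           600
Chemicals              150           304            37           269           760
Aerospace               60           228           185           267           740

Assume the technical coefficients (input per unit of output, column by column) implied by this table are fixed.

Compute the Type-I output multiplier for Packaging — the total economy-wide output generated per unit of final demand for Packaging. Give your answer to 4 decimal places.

Technical coefficients a_ij = z_ij / X_j:
  a_11 = 60/600 = 0.10, a_21 = 150/600 = 0.25, a_31 = 60/600 = 0.10
  a_12 = 0/760 = 0.00, a_22 = 304/760 = 0.40, a_32 = 228/760 = 0.30
  a_13 = 74/740 = 0.10, a_23 = 37/740 = 0.05, a_33 = 185/740 = 0.25
I − A =
  [   0.90     0.00    -0.10]
  [  -0.25     0.60    -0.05]
  [  -0.10    -0.30     0.75]
Cofactors of I−A, C_ij = (−1)^(i+j)·(minor ij) (rows/columns in the sector order above):
  C_11 = (0.60)(0.75) − (-0.05)(-0.30) = 0.4350
  C_12 = −[(-0.25)(0.75) − (-0.05)(-0.10)] = 0.1925
  C_13 = (-0.25)(-0.30) − (0.60)(-0.10) = 0.1350
  C_21 = −[(0.00)(0.75) − (-0.10)(-0.30)] = 0.0300
  C_22 = (0.90)(0.75) − (-0.10)(-0.10) = 0.6650
  C_23 = −[(0.90)(-0.30) − (0.00)(-0.10)] = 0.2700
  C_31 = (0.00)(-0.05) − (-0.10)(0.60) = 0.0600
  C_32 = −[(0.90)(-0.05) − (-0.10)(-0.25)] = 0.0700
  C_33 = (0.90)(0.60) − (0.00)(-0.25) = 0.5400
det(I−A) = Σ_j (I−A)_1j·C_1j = (0.90)(0.4350) + (0.00)(0.1925) + (-0.10)(0.1350) = 0.3780
adj(I−A) = Cᵀ =
  [ 0.4350   0.0300   0.0600]
  [ 0.1925   0.6650   0.0700]
  [ 0.1350   0.2700   0.5400]
(I − A)⁻¹ = adj(I−A) / det(I−A) ≈
  [   1.15079     0.07937     0.15873]
  [   0.50926     1.75926     0.18519]
  [   0.35714     0.71429     1.42857]
The output multiplier for sector j is the column-j sum of the Leontief inverse (I − A)⁻¹ = adj(I−A) / det(I−A).
Column 1 of adj(I−A): (0.4350, 0.1925, 0.1350); det(I−A) = 0.3780.
m_1 = (0.4350 + 0.1925 + 0.1350) / 0.3780 = 0.7625 / 0.3780 ≈ 2.0172.

m_1 = 2.0172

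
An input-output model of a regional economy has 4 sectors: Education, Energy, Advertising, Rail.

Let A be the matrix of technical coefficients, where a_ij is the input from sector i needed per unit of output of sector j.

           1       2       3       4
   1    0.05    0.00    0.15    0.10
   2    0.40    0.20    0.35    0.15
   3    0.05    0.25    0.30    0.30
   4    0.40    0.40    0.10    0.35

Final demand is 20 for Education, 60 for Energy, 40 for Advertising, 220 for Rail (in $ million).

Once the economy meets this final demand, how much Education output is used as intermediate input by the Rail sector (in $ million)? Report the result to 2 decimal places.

I − A =
  [   0.95     0.00    -0.15    -0.10]
  [  -0.40     0.80    -0.35    -0.15]
  [  -0.05    -0.25     0.70    -0.30]
  [  -0.40    -0.40    -0.10     0.65]
Compute the cofactors C_ij = (−1)^(i+j)·(3×3 minor ij) of I−A; the adjugate is their transpose:
adj(I−A) = Cᵀ =
  [ 0.195375   0.072875   0.091000   0.088875]
  [ 0.266125   0.352375   0.268375   0.246125]
  [ 0.247000   0.260375   0.389000   0.277625]
  [ 0.322000   0.301750   0.281000   0.427875]
det(I−A) = Σ_j (I−A)_1j·C_1j = (0.95)(0.195375) + (0.00)(0.266125) + (-0.15)(0.247000) + (-0.10)(0.322000) = 0.11635625
(I − A)⁻¹ = adj(I−A) / det(I−A) ≈
  [   1.6791     0.6263     0.7821     0.7638]
  [   2.2872     3.0284     2.3065     2.1153]
  [   2.1228     2.2377     3.3432     2.3860]
  [   2.7674     2.5933     2.4150     3.6773]
First solve x = (I − A)⁻¹ d = adj(I−A)·d / det(I−A); in particular x_4 = (0.322000·20 + 0.301750·60 + 0.281000·40 + 0.427875·220) / 0.11635625 = 129.9175 / 0.11635625 ≈ 1116.5494.
Intermediate flow from 1 to 4: z_14 = a_14 · x_4 = 0.10 × 129.9175 / 0.11635625 = 12.99175 / 0.11635625 ≈ 111.65.

z_14 = 111.65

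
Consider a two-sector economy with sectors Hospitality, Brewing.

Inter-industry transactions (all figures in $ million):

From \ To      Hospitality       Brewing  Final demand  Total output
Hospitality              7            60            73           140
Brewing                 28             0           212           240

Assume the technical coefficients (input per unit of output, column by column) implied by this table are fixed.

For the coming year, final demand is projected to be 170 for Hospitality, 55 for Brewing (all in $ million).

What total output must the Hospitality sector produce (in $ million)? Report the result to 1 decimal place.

x_H = 204.2

Technical coefficients a_ij = z_ij / X_j:
  a_HH = 7/140 = 0.05, a_BH = 28/140 = 0.20
  a_HB = 60/240 = 0.25, a_BB = 0/240 = 0.00
I − A =
  [   0.95    -0.25]
  [  -0.20     1.00]
det(I−A) = (0.95)(1.00) − (-0.25)(-0.20) = 0.9000
adj(I−A) = [[1.00, 0.25], [0.20, 0.95]]
(I − A)⁻¹ = adj(I−A) / det(I−A) ≈
  [   1.1111     0.2778]
  [   0.2222     1.0556]
x = (I − A)⁻¹ d = adj(I−A)·d / det(I−A), with det(I−A) = 0.9000:
  x_H = (1.00·170 + 0.25·55) / 0.9000 = 183.75 / 0.9000 ≈ 204.2
  x_B = (0.20·170 + 0.95·55) / 0.9000 = 86.25 / 0.9000 ≈ 95.8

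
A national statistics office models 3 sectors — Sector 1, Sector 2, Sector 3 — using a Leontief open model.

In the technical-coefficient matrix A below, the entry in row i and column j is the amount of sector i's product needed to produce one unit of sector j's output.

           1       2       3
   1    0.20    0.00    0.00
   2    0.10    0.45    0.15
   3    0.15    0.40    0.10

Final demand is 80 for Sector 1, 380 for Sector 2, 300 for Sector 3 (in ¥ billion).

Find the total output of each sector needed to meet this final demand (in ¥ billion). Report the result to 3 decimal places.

I − A =
  [   0.80     0.00     0.00]
  [  -0.10     0.55    -0.15]
  [  -0.15    -0.40     0.90]
Cofactors of I−A, C_ij = (−1)^(i+j)·(minor ij) (rows/columns in the sector order above):
  C_11 = (0.55)(0.90) − (-0.15)(-0.40) = 0.4350
  C_12 = −[(-0.10)(0.90) − (-0.15)(-0.15)] = 0.1125
  C_13 = (-0.10)(-0.40) − (0.55)(-0.15) = 0.1225
  C_21 = −[(0.00)(0.90) − (0.00)(-0.40)] = 0.0000
  C_22 = (0.80)(0.90) − (0.00)(-0.15) = 0.7200
  C_23 = −[(0.80)(-0.40) − (0.00)(-0.15)] = 0.3200
  C_31 = (0.00)(-0.15) − (0.00)(0.55) = 0.0000
  C_32 = −[(0.80)(-0.15) − (0.00)(-0.10)] = 0.1200
  C_33 = (0.80)(0.55) − (0.00)(-0.10) = 0.4400
det(I−A) = Σ_j (I−A)_1j·C_1j = (0.80)(0.4350) + (0.00)(0.1125) + (0.00)(0.1225) = 0.3480
adj(I−A) = Cᵀ =
  [ 0.4350   0.0000   0.0000]
  [ 0.1125   0.7200   0.1200]
  [ 0.1225   0.3200   0.4400]
(I − A)⁻¹ = adj(I−A) / det(I−A) ≈
  [   1.2500     0.0000     0.0000]
  [   0.3233     2.0690     0.3448]
  [   0.3520     0.9195     1.2644]
x = (I − A)⁻¹ d = adj(I−A)·d / det(I−A), with det(I−A) = 0.3480:
  x_1 = (0.4350·80 + 0.0000·380 + 0.0000·300) / 0.3480 = 34.80 / 0.3480 = 100.000
  x_2 = (0.1125·80 + 0.7200·380 + 0.1200·300) / 0.3480 = 318.60 / 0.3480 ≈ 915.517
  x_3 = (0.1225·80 + 0.3200·380 + 0.4400·300) / 0.3480 = 263.40 / 0.3480 ≈ 756.897

x_1 = 100.000, x_2 = 915.517, x_3 = 756.897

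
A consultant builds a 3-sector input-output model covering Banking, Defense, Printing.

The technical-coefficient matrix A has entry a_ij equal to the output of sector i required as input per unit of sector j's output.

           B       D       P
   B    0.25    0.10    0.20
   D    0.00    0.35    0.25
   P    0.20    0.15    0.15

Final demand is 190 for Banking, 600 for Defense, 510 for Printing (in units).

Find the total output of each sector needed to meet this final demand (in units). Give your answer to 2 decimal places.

I − A =
  [   0.75    -0.10    -0.20]
  [   0.00     0.65    -0.25]
  [  -0.20    -0.15     0.85]
Cofactors of I−A, C_ij = (−1)^(i+j)·(minor ij) (rows/columns in the sector order above):
  C_11 = (0.65)(0.85) − (-0.25)(-0.15) = 0.5150
  C_12 = −[(0.00)(0.85) − (-0.25)(-0.20)] = 0.0500
  C_13 = (0.00)(-0.15) − (0.65)(-0.20) = 0.1300
  C_21 = −[(-0.10)(0.85) − (-0.20)(-0.15)] = 0.1150
  C_22 = (0.75)(0.85) − (-0.20)(-0.20) = 0.5975
  C_23 = −[(0.75)(-0.15) − (-0.10)(-0.20)] = 0.1325
  C_31 = (-0.10)(-0.25) − (-0.20)(0.65) = 0.1550
  C_32 = −[(0.75)(-0.25) − (-0.20)(0.00)] = 0.1875
  C_33 = (0.75)(0.65) − (-0.10)(0.00) = 0.4875
det(I−A) = Σ_j (I−A)_1j·C_1j = (0.75)(0.5150) + (-0.10)(0.0500) + (-0.20)(0.1300) = 0.35525
adj(I−A) = Cᵀ =
  [ 0.5150   0.1150   0.1550]
  [ 0.0500   0.5975   0.1875]
  [ 0.1300   0.1325   0.4875]
(I − A)⁻¹ = adj(I−A) / det(I−A) ≈
  [   1.4497     0.3237     0.4363]
  [   0.1407     1.6819     0.5278]
  [   0.3659     0.3730     1.3723]
x = (I − A)⁻¹ d = adj(I−A)·d / det(I−A), with det(I−A) = 0.35525:
  x_B = (0.5150·190 + 0.1150·600 + 0.1550·510) / 0.35525 = 245.90 / 0.35525 ≈ 692.19
  x_D = (0.0500·190 + 0.5975·600 + 0.1875·510) / 0.35525 = 463.625 / 0.35525 ≈ 1305.07
  x_P = (0.1300·190 + 0.1325·600 + 0.4875·510) / 0.35525 = 352.825 / 0.35525 ≈ 993.17

x_B = 692.19, x_D = 1305.07, x_P = 993.17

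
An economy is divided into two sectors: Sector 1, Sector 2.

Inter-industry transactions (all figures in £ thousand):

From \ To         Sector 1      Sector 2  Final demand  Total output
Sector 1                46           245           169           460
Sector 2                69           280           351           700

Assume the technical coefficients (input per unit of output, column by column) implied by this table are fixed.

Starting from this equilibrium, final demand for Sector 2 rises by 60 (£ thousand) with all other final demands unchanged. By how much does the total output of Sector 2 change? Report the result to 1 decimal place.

Δx_2 = 110.8

Technical coefficients a_ij = z_ij / X_j:
  a_11 = 46/460 = 0.10, a_21 = 69/460 = 0.15
  a_12 = 245/700 = 0.35, a_22 = 280/700 = 0.40
I − A =
  [   0.90    -0.35]
  [  -0.15     0.60]
det(I−A) = (0.90)(0.60) − (-0.35)(-0.15) = 0.4875
adj(I−A) = [[0.60, 0.35], [0.15, 0.90]]
(I − A)⁻¹ = adj(I−A) / det(I−A) ≈
  [   1.2308     0.7179]
  [   0.3077     1.8462]
Δx = (I − A)⁻¹ Δd with Δd having +60 in the Sector 2 component and 0 elsewhere.
So Δx_2 = L_22 · (+60), where L_22 = adj(I−A)_22 / det(I−A) = 0.90 / 0.4875.
Δx_2 = 0.90 × (+60) / 0.4875 = 54.00 / 0.4875 ≈ 110.8.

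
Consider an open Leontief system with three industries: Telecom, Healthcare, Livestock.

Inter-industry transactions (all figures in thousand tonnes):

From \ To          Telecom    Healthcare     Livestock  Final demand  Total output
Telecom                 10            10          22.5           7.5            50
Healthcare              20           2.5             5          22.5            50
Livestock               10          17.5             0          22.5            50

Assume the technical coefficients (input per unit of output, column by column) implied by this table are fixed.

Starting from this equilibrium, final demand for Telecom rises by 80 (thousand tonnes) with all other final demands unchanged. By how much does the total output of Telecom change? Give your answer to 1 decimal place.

Technical coefficients a_ij = z_ij / X_j:
  a_11 = 10/50 = 0.20, a_21 = 20/50 = 0.40, a_31 = 10/50 = 0.20
  a_12 = 10/50 = 0.20, a_22 = 2.5/50 = 0.05, a_32 = 17.5/50 = 0.35
  a_13 = 22.5/50 = 0.45, a_23 = 5/50 = 0.10, a_33 = 0/50 = 0.00
I − A =
  [   0.80    -0.20    -0.45]
  [  -0.40     0.95    -0.10]
  [  -0.20    -0.35     1.00]
Cofactors of I−A, C_ij = (−1)^(i+j)·(minor ij) (rows/columns in the sector order above):
  C_11 = (0.95)(1.00) − (-0.10)(-0.35) = 0.9150
  C_12 = −[(-0.40)(1.00) − (-0.10)(-0.20)] = 0.4200
  C_13 = (-0.40)(-0.35) − (0.95)(-0.20) = 0.3300
  C_21 = −[(-0.20)(1.00) − (-0.45)(-0.35)] = 0.3575
  C_22 = (0.80)(1.00) − (-0.45)(-0.20) = 0.7100
  C_23 = −[(0.80)(-0.35) − (-0.20)(-0.20)] = 0.3200
  C_31 = (-0.20)(-0.10) − (-0.45)(0.95) = 0.4475
  C_32 = −[(0.80)(-0.10) − (-0.45)(-0.40)] = 0.2600
  C_33 = (0.80)(0.95) − (-0.20)(-0.40) = 0.6800
det(I−A) = Σ_j (I−A)_1j·C_1j = (0.80)(0.9150) + (-0.20)(0.4200) + (-0.45)(0.3300) = 0.4995
adj(I−A) = Cᵀ =
  [ 0.9150   0.3575   0.4475]
  [ 0.4200   0.7100   0.2600]
  [ 0.3300   0.3200   0.6800]
(I − A)⁻¹ = adj(I−A) / det(I−A) ≈
  [   1.8318     0.7157     0.8959]
  [   0.8408     1.4214     0.5205]
  [   0.6607     0.6406     1.3614]
Δx = (I − A)⁻¹ Δd with Δd having +80 in the Telecom component and 0 elsewhere.
So Δx_1 = L_11 · (+80), where L_11 = adj(I−A)_11 / det(I−A) = 0.9150 / 0.4995.
Δx_1 = 0.9150 × (+80) / 0.4995 = 73.20 / 0.4995 ≈ 146.5.

Δx_1 = 146.5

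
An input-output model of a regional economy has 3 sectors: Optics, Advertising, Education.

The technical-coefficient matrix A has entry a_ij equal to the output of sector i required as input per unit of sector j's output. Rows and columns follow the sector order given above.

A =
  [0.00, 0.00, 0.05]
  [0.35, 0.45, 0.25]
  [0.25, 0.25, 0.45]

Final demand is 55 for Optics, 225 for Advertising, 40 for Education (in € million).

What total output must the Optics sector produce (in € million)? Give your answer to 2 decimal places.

I − A =
  [   1.00     0.00    -0.05]
  [  -0.35     0.55    -0.25]
  [  -0.25    -0.25     0.55]
Cofactors of I−A, C_ij = (−1)^(i+j)·(minor ij) (rows/columns in the sector order above):
  C_11 = (0.55)(0.55) − (-0.25)(-0.25) = 0.2400
  C_12 = −[(-0.35)(0.55) − (-0.25)(-0.25)] = 0.2550
  C_13 = (-0.35)(-0.25) − (0.55)(-0.25) = 0.2250
  C_21 = −[(0.00)(0.55) − (-0.05)(-0.25)] = 0.0125
  C_22 = (1.00)(0.55) − (-0.05)(-0.25) = 0.5375
  C_23 = −[(1.00)(-0.25) − (0.00)(-0.25)] = 0.2500
  C_31 = (0.00)(-0.25) − (-0.05)(0.55) = 0.0275
  C_32 = −[(1.00)(-0.25) − (-0.05)(-0.35)] = 0.2675
  C_33 = (1.00)(0.55) − (0.00)(-0.35) = 0.5500
det(I−A) = Σ_j (I−A)_1j·C_1j = (1.00)(0.2400) + (0.00)(0.2550) + (-0.05)(0.2250) = 0.22875
adj(I−A) = Cᵀ =
  [ 0.2400   0.0125   0.0275]
  [ 0.2550   0.5375   0.2675]
  [ 0.2250   0.2500   0.5500]
(I − A)⁻¹ = adj(I−A) / det(I−A) ≈
  [   1.0492     0.0546     0.1202]
  [   1.1148     2.3497     1.1694]
  [   0.9836     1.0929     2.4044]
x = (I − A)⁻¹ d = adj(I−A)·d / det(I−A), with det(I−A) = 0.22875:
  x_1 = (0.2400·55 + 0.0125·225 + 0.0275·40) / 0.22875 = 17.1125 / 0.22875 ≈ 74.81
  x_2 = (0.2550·55 + 0.5375·225 + 0.2675·40) / 0.22875 = 145.6625 / 0.22875 ≈ 636.78
  x_3 = (0.2250·55 + 0.2500·225 + 0.5500·40) / 0.22875 = 90.625 / 0.22875 ≈ 396.17

x_1 = 74.81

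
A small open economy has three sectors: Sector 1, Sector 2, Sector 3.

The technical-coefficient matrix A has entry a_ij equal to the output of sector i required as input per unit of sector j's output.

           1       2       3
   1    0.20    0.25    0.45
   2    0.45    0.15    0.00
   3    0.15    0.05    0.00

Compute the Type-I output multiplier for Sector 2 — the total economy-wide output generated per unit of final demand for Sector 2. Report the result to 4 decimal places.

I − A =
  [   0.80    -0.25    -0.45]
  [  -0.45     0.85     0.00]
  [  -0.15    -0.05     1.00]
Cofactors of I−A, C_ij = (−1)^(i+j)·(minor ij) (rows/columns in the sector order above):
  C_11 = (0.85)(1.00) − (0.00)(-0.05) = 0.8500
  C_12 = −[(-0.45)(1.00) − (0.00)(-0.15)] = 0.4500
  C_13 = (-0.45)(-0.05) − (0.85)(-0.15) = 0.1500
  C_21 = −[(-0.25)(1.00) − (-0.45)(-0.05)] = 0.2725
  C_22 = (0.80)(1.00) − (-0.45)(-0.15) = 0.7325
  C_23 = −[(0.80)(-0.05) − (-0.25)(-0.15)] = 0.0775
  C_31 = (-0.25)(0.00) − (-0.45)(0.85) = 0.3825
  C_32 = −[(0.80)(0.00) − (-0.45)(-0.45)] = 0.2025
  C_33 = (0.80)(0.85) − (-0.25)(-0.45) = 0.5675
det(I−A) = Σ_j (I−A)_1j·C_1j = (0.80)(0.8500) + (-0.25)(0.4500) + (-0.45)(0.1500) = 0.5000
adj(I−A) = Cᵀ =
  [ 0.8500   0.2725   0.3825]
  [ 0.4500   0.7325   0.2025]
  [ 0.1500   0.0775   0.5675]
(I − A)⁻¹ = adj(I−A) / det(I−A) ≈
  [   1.70000     0.54500     0.76500]
  [   0.90000     1.46500     0.40500]
  [   0.30000     0.15500     1.13500]
The output multiplier for sector j is the column-j sum of the Leontief inverse (I − A)⁻¹ = adj(I−A) / det(I−A).
Column 2 of adj(I−A): (0.2725, 0.7325, 0.0775); det(I−A) = 0.5000.
m_2 = (0.2725 + 0.7325 + 0.0775) / 0.5000 = 1.0825 / 0.5000 = 2.1650.

m_2 = 2.1650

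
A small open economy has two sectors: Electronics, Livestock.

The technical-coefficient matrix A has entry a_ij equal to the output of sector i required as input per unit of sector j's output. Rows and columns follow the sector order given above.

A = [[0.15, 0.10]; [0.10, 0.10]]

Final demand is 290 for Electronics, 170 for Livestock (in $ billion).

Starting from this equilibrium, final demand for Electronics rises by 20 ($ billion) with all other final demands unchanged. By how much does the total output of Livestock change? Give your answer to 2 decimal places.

Δx_L = 2.65

I − A =
  [   0.85    -0.10]
  [  -0.10     0.90]
det(I−A) = (0.85)(0.90) − (-0.10)(-0.10) = 0.7550
adj(I−A) = [[0.90, 0.10], [0.10, 0.85]]
(I − A)⁻¹ = adj(I−A) / det(I−A) ≈
  [   1.1921     0.1325]
  [   0.1325     1.1258]
Δx = (I − A)⁻¹ Δd with Δd having +20 in the Electronics component and 0 elsewhere.
So Δx_L = L_LE · (+20), where L_LE = adj(I−A)_LE / det(I−A) = 0.10 / 0.7550.
Δx_L = 0.10 × (+20) / 0.7550 = 2.00 / 0.7550 ≈ 2.65.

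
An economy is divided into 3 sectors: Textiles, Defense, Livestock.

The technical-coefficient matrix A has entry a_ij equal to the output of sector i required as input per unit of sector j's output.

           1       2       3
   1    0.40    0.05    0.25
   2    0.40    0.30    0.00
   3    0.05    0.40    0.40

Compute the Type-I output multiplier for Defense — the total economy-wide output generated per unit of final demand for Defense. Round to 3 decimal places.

m_2 = 3.765

I − A =
  [   0.60    -0.05    -0.25]
  [  -0.40     0.70     0.00]
  [  -0.05    -0.40     0.60]
Cofactors of I−A, C_ij = (−1)^(i+j)·(minor ij) (rows/columns in the sector order above):
  C_11 = (0.70)(0.60) − (0.00)(-0.40) = 0.4200
  C_12 = −[(-0.40)(0.60) − (0.00)(-0.05)] = 0.2400
  C_13 = (-0.40)(-0.40) − (0.70)(-0.05) = 0.1950
  C_21 = −[(-0.05)(0.60) − (-0.25)(-0.40)] = 0.1300
  C_22 = (0.60)(0.60) − (-0.25)(-0.05) = 0.3475
  C_23 = −[(0.60)(-0.40) − (-0.05)(-0.05)] = 0.2425
  C_31 = (-0.05)(0.00) − (-0.25)(0.70) = 0.1750
  C_32 = −[(0.60)(0.00) − (-0.25)(-0.40)] = 0.1000
  C_33 = (0.60)(0.70) − (-0.05)(-0.40) = 0.4000
det(I−A) = Σ_j (I−A)_1j·C_1j = (0.60)(0.4200) + (-0.05)(0.2400) + (-0.25)(0.1950) = 0.19125
adj(I−A) = Cᵀ =
  [ 0.4200   0.1300   0.1750]
  [ 0.2400   0.3475   0.1000]
  [ 0.1950   0.2425   0.4000]
(I − A)⁻¹ = adj(I−A) / det(I−A) ≈
  [   2.1961     0.6797     0.9150]
  [   1.2549     1.8170     0.5229]
  [   1.0196     1.2680     2.0915]
The output multiplier for sector j is the column-j sum of the Leontief inverse (I − A)⁻¹ = adj(I−A) / det(I−A).
Column 2 of adj(I−A): (0.1300, 0.3475, 0.2425); det(I−A) = 0.19125.
m_2 = (0.1300 + 0.3475 + 0.2425) / 0.19125 = 0.72 / 0.19125 ≈ 3.765.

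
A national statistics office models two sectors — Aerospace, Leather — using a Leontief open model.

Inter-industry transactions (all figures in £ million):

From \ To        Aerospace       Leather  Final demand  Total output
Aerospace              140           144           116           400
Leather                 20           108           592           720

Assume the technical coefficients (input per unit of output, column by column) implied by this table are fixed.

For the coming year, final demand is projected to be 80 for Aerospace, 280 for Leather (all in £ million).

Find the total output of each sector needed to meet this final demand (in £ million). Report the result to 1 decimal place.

x_1 = 228.6, x_2 = 342.9

Technical coefficients a_ij = z_ij / X_j:
  a_11 = 140/400 = 0.35, a_21 = 20/400 = 0.05
  a_12 = 144/720 = 0.20, a_22 = 108/720 = 0.15
I − A =
  [   0.65    -0.20]
  [  -0.05     0.85]
det(I−A) = (0.65)(0.85) − (-0.20)(-0.05) = 0.5425
adj(I−A) = [[0.85, 0.20], [0.05, 0.65]]
(I − A)⁻¹ = adj(I−A) / det(I−A) ≈
  [   1.5668     0.3687]
  [   0.0922     1.1982]
x = (I − A)⁻¹ d = adj(I−A)·d / det(I−A), with det(I−A) = 0.5425:
  x_1 = (0.85·80 + 0.20·280) / 0.5425 = 124.00 / 0.5425 ≈ 228.6
  x_2 = (0.05·80 + 0.65·280) / 0.5425 = 186.00 / 0.5425 ≈ 342.9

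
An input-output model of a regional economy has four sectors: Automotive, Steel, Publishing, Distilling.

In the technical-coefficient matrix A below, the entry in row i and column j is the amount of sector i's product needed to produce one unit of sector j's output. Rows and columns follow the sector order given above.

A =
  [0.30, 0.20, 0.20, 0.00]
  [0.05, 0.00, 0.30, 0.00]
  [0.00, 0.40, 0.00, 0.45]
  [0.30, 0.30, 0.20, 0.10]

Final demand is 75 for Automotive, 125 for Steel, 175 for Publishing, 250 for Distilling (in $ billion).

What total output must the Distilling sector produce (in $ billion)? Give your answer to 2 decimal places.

I − A =
  [   0.70    -0.20    -0.20     0.00]
  [  -0.05     1.00    -0.30     0.00]
  [   0.00    -0.40     1.00    -0.45]
  [  -0.30    -0.30    -0.20     0.90]
Compute the cofactors C_ij = (−1)^(i+j)·(3×3 minor ij) of I−A; the adjugate is their transpose:
adj(I−A) = Cᵀ =
  [ 0.66150   0.26100   0.23400   0.11700]
  [ 0.08100   0.54000   0.19800   0.09900]
  [ 0.15975   0.37350   0.62100   0.31050]
  [ 0.28300   0.35000   0.28200   0.60200]
det(I−A) = Σ_j (I−A)_1j·C_1j = (0.70)(0.66150) + (-0.20)(0.08100) + (-0.20)(0.15975) + (0.00)(0.28300) = 0.4149
(I − A)⁻¹ = adj(I−A) / det(I−A) ≈
  [   1.5944     0.6291     0.5640     0.2820]
  [   0.1952     1.3015     0.4772     0.2386]
  [   0.3850     0.9002     1.4967     0.7484]
  [   0.6821     0.8436     0.6797     1.4510]
x = (I − A)⁻¹ d = adj(I−A)·d / det(I−A), with det(I−A) = 0.4149:
  x_A = (0.66150·75 + 0.26100·125 + 0.23400·175 + 0.11700·250) / 0.4149 = 152.4375 / 0.4149 ≈ 367.41
  x_S = (0.08100·75 + 0.54000·125 + 0.19800·175 + 0.09900·250) / 0.4149 = 132.975 / 0.4149 ≈ 320.50
  x_P = (0.15975·75 + 0.37350·125 + 0.62100·175 + 0.31050·250) / 0.4149 = 244.96875 / 0.4149 ≈ 590.43
  x_D = (0.28300·75 + 0.35000·125 + 0.28200·175 + 0.60200·250) / 0.4149 = 264.825 / 0.4149 ≈ 638.29

x_D = 638.29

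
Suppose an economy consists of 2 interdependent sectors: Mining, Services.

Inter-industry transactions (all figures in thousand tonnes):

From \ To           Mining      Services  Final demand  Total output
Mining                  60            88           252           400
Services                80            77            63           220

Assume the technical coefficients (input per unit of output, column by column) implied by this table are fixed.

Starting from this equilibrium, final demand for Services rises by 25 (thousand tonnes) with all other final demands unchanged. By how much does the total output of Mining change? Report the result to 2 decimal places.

Δx_1 = 21.16

Technical coefficients a_ij = z_ij / X_j:
  a_11 = 60/400 = 0.15, a_21 = 80/400 = 0.20
  a_12 = 88/220 = 0.40, a_22 = 77/220 = 0.35
I − A =
  [   0.85    -0.40]
  [  -0.20     0.65]
det(I−A) = (0.85)(0.65) − (-0.40)(-0.20) = 0.4725
adj(I−A) = [[0.65, 0.40], [0.20, 0.85]]
(I − A)⁻¹ = adj(I−A) / det(I−A) ≈
  [   1.3757     0.8466]
  [   0.4233     1.7989]
Δx = (I − A)⁻¹ Δd with Δd having +25 in the Services component and 0 elsewhere.
So Δx_1 = L_12 · (+25), where L_12 = adj(I−A)_12 / det(I−A) = 0.40 / 0.4725.
Δx_1 = 0.40 × (+25) / 0.4725 = 10.00 / 0.4725 ≈ 21.16.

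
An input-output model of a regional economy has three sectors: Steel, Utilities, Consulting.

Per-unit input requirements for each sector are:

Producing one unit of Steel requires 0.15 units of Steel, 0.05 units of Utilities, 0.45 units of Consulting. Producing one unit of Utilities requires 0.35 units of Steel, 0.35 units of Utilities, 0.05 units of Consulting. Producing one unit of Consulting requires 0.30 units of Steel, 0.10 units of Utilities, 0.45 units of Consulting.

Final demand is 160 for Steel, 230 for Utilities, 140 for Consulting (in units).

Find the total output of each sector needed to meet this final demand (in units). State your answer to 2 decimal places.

x_1 = 733.92, x_2 = 549.53, x_3 = 904.98

I − A =
  [   0.85    -0.35    -0.30]
  [  -0.05     0.65    -0.10]
  [  -0.45    -0.05     0.55]
Cofactors of I−A, C_ij = (−1)^(i+j)·(minor ij) (rows/columns in the sector order above):
  C_11 = (0.65)(0.55) − (-0.10)(-0.05) = 0.3525
  C_12 = −[(-0.05)(0.55) − (-0.10)(-0.45)] = 0.0725
  C_13 = (-0.05)(-0.05) − (0.65)(-0.45) = 0.2950
  C_21 = −[(-0.35)(0.55) − (-0.30)(-0.05)] = 0.2075
  C_22 = (0.85)(0.55) − (-0.30)(-0.45) = 0.3325
  C_23 = −[(0.85)(-0.05) − (-0.35)(-0.45)] = 0.2000
  C_31 = (-0.35)(-0.10) − (-0.30)(0.65) = 0.2300
  C_32 = −[(0.85)(-0.10) − (-0.30)(-0.05)] = 0.1000
  C_33 = (0.85)(0.65) − (-0.35)(-0.05) = 0.5350
det(I−A) = Σ_j (I−A)_1j·C_1j = (0.85)(0.3525) + (-0.35)(0.0725) + (-0.30)(0.2950) = 0.18575
adj(I−A) = Cᵀ =
  [ 0.3525   0.2075   0.2300]
  [ 0.0725   0.3325   0.1000]
  [ 0.2950   0.2000   0.5350]
(I − A)⁻¹ = adj(I−A) / det(I−A) ≈
  [   1.8977     1.1171     1.2382]
  [   0.3903     1.7900     0.5384]
  [   1.5882     1.0767     2.8802]
x = (I − A)⁻¹ d = adj(I−A)·d / det(I−A), with det(I−A) = 0.18575:
  x_1 = (0.3525·160 + 0.2075·230 + 0.2300·140) / 0.18575 = 136.325 / 0.18575 ≈ 733.92
  x_2 = (0.0725·160 + 0.3325·230 + 0.1000·140) / 0.18575 = 102.075 / 0.18575 ≈ 549.53
  x_3 = (0.2950·160 + 0.2000·230 + 0.5350·140) / 0.18575 = 168.10 / 0.18575 ≈ 904.98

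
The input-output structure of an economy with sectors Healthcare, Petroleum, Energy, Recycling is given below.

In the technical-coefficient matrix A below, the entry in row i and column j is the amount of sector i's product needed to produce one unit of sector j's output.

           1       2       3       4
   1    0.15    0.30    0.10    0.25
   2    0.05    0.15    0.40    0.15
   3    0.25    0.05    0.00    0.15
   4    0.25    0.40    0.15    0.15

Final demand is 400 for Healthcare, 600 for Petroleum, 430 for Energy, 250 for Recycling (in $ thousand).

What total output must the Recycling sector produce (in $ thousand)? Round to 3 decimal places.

x_4 = 1834.417

I − A =
  [   0.85    -0.30    -0.10    -0.25]
  [  -0.05     0.85    -0.40    -0.15]
  [  -0.25    -0.05     1.00    -0.15]
  [  -0.25    -0.40    -0.15     0.85]
Compute the cofactors C_ij = (−1)^(i+j)·(3×3 minor ij) of I−A; the adjugate is their transpose:
adj(I−A) = Cᵀ =
  [ 0.601250   0.360375   0.246875   0.284000]
  [ 0.184500   0.606500   0.293000   0.213000]
  [ 0.204500   0.184000   0.481000   0.177500]
  [ 0.299750   0.423875   0.295375   0.639000]
det(I−A) = Σ_j (I−A)_1j·C_1j = (0.85)(0.601250) + (-0.30)(0.184500) + (-0.10)(0.204500) + (-0.25)(0.299750) = 0.360325
(I − A)⁻¹ = adj(I−A) / det(I−A) ≈
  [   1.6686     1.0001     0.6851     0.7882]
  [   0.5120     1.6832     0.8132     0.5911]
  [   0.5675     0.5107     1.3349     0.4926]
  [   0.8319     1.1764     0.8197     1.7734]
x = (I − A)⁻¹ d = adj(I−A)·d / det(I−A), with det(I−A) = 0.360325:
  x_1 = (0.601250·400 + 0.360375·600 + 0.246875·430 + 0.284000·250) / 0.360325 = 633.88125 / 0.360325 ≈ 1759.193
  x_2 = (0.184500·400 + 0.606500·600 + 0.293000·430 + 0.213000·250) / 0.360325 = 616.94 / 0.360325 ≈ 1712.177
  x_3 = (0.204500·400 + 0.184000·600 + 0.481000·430 + 0.177500·250) / 0.360325 = 443.405 / 0.360325 ≈ 1230.570
  x_4 = (0.299750·400 + 0.423875·600 + 0.295375·430 + 0.639000·250) / 0.360325 = 660.98625 / 0.360325 ≈ 1834.417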